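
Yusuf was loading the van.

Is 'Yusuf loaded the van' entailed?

no

'was loading' is progressive; for an accomplishment like 'load the van', it doesn't entail completion.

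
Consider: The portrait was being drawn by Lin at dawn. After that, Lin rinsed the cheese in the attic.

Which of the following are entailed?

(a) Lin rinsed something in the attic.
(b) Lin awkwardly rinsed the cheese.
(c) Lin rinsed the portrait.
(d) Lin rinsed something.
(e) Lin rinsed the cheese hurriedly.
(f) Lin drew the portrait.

(a) Entailed — the original entails any weakening of itself; this just generalizes the patient.
(b) Not entailed — 'awkwardly' adds information not in the original event.
(c) Not entailed — Lin rinsed the cheese, not the portrait; the portrait belongs to the drawing event.
(d) Entailed — every conjunct here is already in the original rinsing event.
(e) Not entailed — 'hurriedly' adds information not in the original event.
(f) Not entailed — 'was drawing' is progressive on an accomplishment; it does not entail the completed 'drew'.

(a), (d)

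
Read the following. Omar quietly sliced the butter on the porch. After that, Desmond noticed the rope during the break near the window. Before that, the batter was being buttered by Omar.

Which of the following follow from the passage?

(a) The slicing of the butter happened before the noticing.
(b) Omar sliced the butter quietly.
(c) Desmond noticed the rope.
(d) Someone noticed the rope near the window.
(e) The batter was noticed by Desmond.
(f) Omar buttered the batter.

(a), (b), (c), (d)

(a) Entailed — the narrative places the slicing before the noticing.
(b) Entailed — the original entails any weakening of itself; this just drops 'on the porch'.
(c) Entailed — dropping 'during the break', 'near the window' leaves a sub-description the original still satisfies.
(d) Entailed — dropping 'during the break' and generalizing the agent leaves a sub-description the original still satisfies.
(e) Not entailed — Desmond noticed the rope, not the batter; the batter belongs to the buttering event.
(f) Not entailed — 'was buttering' is progressive on an accomplishment; it does not entail the completed 'buttered'.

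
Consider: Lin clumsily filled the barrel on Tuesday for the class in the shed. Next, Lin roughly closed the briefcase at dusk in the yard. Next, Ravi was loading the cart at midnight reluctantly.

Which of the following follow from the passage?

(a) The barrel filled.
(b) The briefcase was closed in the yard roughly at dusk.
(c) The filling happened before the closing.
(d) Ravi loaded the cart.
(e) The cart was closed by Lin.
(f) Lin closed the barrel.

(a) Entailed — 'Lin filled the barrel' is causative; it entails the inchoative 'the barrel filled'.
(b) Entailed — generalizing the agent leaves a sub-description the original still satisfies.
(c) Entailed — the narrative places the filling before the closing.
(d) Not entailed — 'was loading' is progressive on an accomplishment; it does not entail the completed 'loaded'.
(e) Not entailed — Lin closed the briefcase, not the cart; the cart belongs to the loading event.
(f) Not entailed — Lin closed the briefcase, not the barrel; the barrel belongs to the filling event.

(a), (b), (c)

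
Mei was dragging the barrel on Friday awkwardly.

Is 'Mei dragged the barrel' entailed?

'drag' is atelic; if Mei was dragging the barrel, then Mei dragged the barrel (for some time).

yes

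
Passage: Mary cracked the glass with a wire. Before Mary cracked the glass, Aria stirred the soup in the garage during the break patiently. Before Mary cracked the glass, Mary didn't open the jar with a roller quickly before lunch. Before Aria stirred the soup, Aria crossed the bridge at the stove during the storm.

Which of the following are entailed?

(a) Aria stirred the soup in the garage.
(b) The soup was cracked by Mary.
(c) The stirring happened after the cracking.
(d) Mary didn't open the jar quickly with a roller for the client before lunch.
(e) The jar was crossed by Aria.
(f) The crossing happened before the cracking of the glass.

(a) Entailed — every conjunct here is already in the original stirring event.
(b) Not entailed — Mary cracked the glass, not the soup; the soup belongs to the stirring event.
(c) Not entailed — the narrative places the stirring before the cracking, not after.
(d) Entailed — under negation, adding a further restriction is entailed: if no such opening event occurred, none occurred for the client either.
(e) Not entailed — Aria crossed the bridge, not the jar; the jar belongs to the opening event.
(f) Entailed — the narrative places the crossing before the cracking.

(a), (d), (f)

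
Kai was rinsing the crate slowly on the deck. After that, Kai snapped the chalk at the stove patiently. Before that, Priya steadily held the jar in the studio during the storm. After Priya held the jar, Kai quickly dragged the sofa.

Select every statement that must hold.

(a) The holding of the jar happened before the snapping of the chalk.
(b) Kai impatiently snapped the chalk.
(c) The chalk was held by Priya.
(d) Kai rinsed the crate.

(a) Entailed — the narrative places the holding before the snapping.
(b) Not entailed — 'impatiently' adds a manner not in (and inconsistent with) the original.
(c) Not entailed — Priya held the jar, not the chalk; the chalk belongs to the snapping event.
(d) Entailed — 'rinse' is an activity; 'was rinsing' entails that some rinsing happened, so 'rinsed' holds.

(a), (d)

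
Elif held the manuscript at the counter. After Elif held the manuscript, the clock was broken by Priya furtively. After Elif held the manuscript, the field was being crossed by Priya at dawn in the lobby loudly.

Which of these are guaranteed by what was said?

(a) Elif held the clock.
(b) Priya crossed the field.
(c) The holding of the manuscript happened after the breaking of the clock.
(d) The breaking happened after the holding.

(d)

(a) Not entailed — Elif held the manuscript, not the clock; the clock belongs to the breaking event.
(b) Not entailed — 'was crossing' is progressive on an accomplishment; it does not entail the completed 'crossed'.
(c) Not entailed — the narrative places the holding before the breaking, not after.
(d) Entailed — the narrative places the holding before the breaking.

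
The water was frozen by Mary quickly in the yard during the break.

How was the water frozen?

quickly

'quickly' marks the manner of the freezing event.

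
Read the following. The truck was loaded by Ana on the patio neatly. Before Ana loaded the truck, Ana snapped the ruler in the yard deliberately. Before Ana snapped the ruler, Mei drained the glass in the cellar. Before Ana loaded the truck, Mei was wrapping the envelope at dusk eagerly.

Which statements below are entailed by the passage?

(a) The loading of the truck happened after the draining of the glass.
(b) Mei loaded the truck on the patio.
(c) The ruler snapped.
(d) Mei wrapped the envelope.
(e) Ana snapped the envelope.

(a) Entailed — the narrative places the draining before the loading.
(b) Not entailed — the passage has Ana loading the truck, not Mei.
(c) Entailed — 'Ana snapped the ruler' is causative; it entails the inchoative 'the ruler snapped'.
(d) Not entailed — 'was wrapping' is progressive on an accomplishment; it does not entail the completed 'wrapped'.
(e) Not entailed — Ana snapped the ruler, not the envelope; the envelope belongs to the wrapping event.

(a), (c)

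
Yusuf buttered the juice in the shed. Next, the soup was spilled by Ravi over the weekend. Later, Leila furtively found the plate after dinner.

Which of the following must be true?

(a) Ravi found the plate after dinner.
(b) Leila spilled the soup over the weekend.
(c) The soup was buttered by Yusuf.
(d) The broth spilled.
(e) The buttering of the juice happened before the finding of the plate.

(e)

(a) Not entailed — the passage has Leila finding the plate, not Ravi.
(b) Not entailed — the passage has Ravi spilling the soup, not Leila.
(c) Not entailed — Yusuf buttered the juice, not the soup; the soup belongs to the spilling event.
(d) Not entailed — the soup is what spilled, not the broth.
(e) Entailed — the narrative places the buttering before the finding.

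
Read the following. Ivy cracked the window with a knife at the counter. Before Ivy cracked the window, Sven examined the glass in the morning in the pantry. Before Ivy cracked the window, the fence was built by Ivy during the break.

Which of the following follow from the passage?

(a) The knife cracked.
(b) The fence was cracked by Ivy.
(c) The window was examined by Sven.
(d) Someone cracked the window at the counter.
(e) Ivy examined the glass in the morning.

(d)

(a) Not entailed — the window is what cracked, not the knife.
(b) Not entailed — Ivy cracked the window, not the fence; the fence belongs to the building event.
(c) Not entailed — Sven examined the glass, not the window; the window belongs to the cracking event.
(d) Entailed — the original entails any weakening of itself; this just drops 'with a knife' and generalizes the agent.
(e) Not entailed — the passage has Sven examining the glass, not Ivy.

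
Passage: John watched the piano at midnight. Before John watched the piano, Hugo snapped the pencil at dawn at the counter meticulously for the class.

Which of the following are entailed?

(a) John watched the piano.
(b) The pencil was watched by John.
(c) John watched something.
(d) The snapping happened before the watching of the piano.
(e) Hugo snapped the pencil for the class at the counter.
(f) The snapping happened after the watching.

(a) Entailed — dropping 'at midnight' leaves a sub-description the original still satisfies.
(b) Not entailed — John watched the piano, not the pencil; the pencil belongs to the snapping event.
(c) Entailed — dropping 'at midnight' and generalizing the patient leaves a sub-description the original still satisfies.
(d) Entailed — the narrative places the snapping before the watching.
(e) Entailed — every conjunct here is already in the original snapping event.
(f) Not entailed — the narrative places the snapping before the watching, not after.

(a), (c), (d), (e)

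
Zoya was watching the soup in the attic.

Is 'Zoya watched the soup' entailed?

'watch' is atelic; if Zoya was watching the soup, then Zoya watched the soup (for some time).

yes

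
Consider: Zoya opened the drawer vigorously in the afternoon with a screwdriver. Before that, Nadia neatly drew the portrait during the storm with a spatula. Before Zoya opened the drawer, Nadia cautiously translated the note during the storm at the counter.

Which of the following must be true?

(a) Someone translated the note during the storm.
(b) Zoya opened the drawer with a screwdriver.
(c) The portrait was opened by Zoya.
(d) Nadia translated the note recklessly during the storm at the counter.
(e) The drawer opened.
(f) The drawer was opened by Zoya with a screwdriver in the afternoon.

(a), (b), (e), (f)

(a) Entailed — every conjunct here is already in the original translating event.
(b) Entailed — every conjunct here is already in the original opening event.
(c) Not entailed — Zoya opened the drawer, not the portrait; the portrait belongs to the drawing event.
(d) Not entailed — 'recklessly' adds a manner not in (and inconsistent with) the original.
(e) Entailed — 'Zoya opened the drawer' is causative; it entails the inchoative 'the drawer opened'.
(f) Entailed — the original entails any weakening of itself; this just drops 'vigorously'.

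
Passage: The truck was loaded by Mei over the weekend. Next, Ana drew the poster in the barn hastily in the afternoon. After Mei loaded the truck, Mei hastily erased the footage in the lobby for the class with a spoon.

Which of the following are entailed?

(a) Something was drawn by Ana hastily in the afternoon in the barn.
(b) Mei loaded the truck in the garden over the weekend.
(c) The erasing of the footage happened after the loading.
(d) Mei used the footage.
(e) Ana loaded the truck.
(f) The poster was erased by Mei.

(a) Entailed — this follows by dropping conjuncts from the drawing event's description.
(b) Not entailed — 'in the garden' adds information not in the original event.
(c) Entailed — the narrative places the loading before the erasing.
(d) Not entailed — the footage is the patient, not an instrument — Mei used a spoon.
(e) Not entailed — the passage has Mei loading the truck, not Ana.
(f) Not entailed — Mei erased the footage, not the poster; the poster belongs to the drawing event.

(a), (c)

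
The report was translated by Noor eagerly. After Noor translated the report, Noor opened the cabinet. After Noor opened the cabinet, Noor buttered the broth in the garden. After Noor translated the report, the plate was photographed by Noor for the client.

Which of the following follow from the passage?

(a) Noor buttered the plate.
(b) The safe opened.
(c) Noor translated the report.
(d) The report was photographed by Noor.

(a) Not entailed — Noor buttered the broth, not the plate; the plate belongs to the photographing event.
(b) Not entailed — the cabinet is what opened, not the safe.
(c) Entailed — dropping 'eagerly' leaves a sub-description the original still satisfies.
(d) Not entailed — Noor photographed the plate, not the report; the report belongs to the translating event.

(c)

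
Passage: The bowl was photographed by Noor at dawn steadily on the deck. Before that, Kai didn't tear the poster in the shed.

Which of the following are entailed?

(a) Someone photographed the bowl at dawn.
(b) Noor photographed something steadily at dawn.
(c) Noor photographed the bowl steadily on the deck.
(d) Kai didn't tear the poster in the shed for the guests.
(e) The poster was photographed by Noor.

(a) Entailed — every conjunct here is already in the original photographing event.
(b) Entailed — this follows by dropping conjuncts from the photographing event's description.
(c) Entailed — dropping 'at dawn' leaves a sub-description the original still satisfies.
(d) Entailed — under negation, adding a further restriction is entailed: if no such tearing event occurred, none occurred for the guests either.
(e) Not entailed — Noor photographed the bowl, not the poster; the poster belongs to the tearing event.

(a), (b), (c), (d)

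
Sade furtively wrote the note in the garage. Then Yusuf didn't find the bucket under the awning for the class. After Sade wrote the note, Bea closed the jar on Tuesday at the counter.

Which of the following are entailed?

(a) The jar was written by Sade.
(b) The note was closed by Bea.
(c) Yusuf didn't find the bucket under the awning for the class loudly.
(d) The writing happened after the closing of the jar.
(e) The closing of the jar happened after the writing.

(a) Not entailed — Sade wrote the note, not the jar; the jar belongs to the closing event.
(b) Not entailed — Bea closed the jar, not the note; the note belongs to the writing event.
(c) Entailed — under negation, adding a further restriction is entailed: if no such finding event occurred, none occurred loudly either.
(d) Not entailed — the narrative places the writing before the closing, not after.
(e) Entailed — the narrative places the writing before the closing.

(c), (e)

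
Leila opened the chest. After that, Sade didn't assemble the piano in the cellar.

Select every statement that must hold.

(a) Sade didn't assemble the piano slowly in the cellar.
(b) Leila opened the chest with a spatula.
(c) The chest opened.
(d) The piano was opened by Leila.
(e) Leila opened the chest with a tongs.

(a), (c)

(a) Entailed — under negation, adding a further restriction is entailed: if no such assembling event occurred, none occurred slowly either.
(b) Not entailed — 'with a spatula' adds information not in the original event.
(c) Entailed — 'Leila opened the chest' is causative; it entails the inchoative 'the chest opened'.
(d) Not entailed — Leila opened the chest, not the piano; the piano belongs to the assembling event.
(e) Not entailed — 'with a tongs' adds information not in the original event.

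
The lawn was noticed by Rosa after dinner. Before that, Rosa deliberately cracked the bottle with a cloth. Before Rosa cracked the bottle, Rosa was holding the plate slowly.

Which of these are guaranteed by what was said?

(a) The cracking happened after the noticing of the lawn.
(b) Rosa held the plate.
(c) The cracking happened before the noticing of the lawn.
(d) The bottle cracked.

(a) Not entailed — the narrative places the cracking before the noticing, not after.
(b) Entailed — 'hold' is an activity; 'was holding' entails that some holding happened, so 'held' holds.
(c) Entailed — the narrative places the cracking before the noticing.
(d) Entailed — 'Rosa cracked the bottle' is causative; it entails the inchoative 'the bottle cracked'.

(b), (c), (d)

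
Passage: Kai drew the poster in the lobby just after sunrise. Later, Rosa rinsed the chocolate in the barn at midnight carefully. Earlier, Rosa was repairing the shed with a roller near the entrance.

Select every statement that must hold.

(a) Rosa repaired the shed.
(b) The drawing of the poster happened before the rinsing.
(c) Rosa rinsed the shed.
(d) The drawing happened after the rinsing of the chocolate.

(b)

(a) Not entailed — 'was repairing' is progressive on an accomplishment; it does not entail the completed 'repaired'.
(b) Entailed — the narrative places the drawing before the rinsing.
(c) Not entailed — Rosa rinsed the chocolate, not the shed; the shed belongs to the repairing event.
(d) Not entailed — the narrative places the drawing before the rinsing, not after.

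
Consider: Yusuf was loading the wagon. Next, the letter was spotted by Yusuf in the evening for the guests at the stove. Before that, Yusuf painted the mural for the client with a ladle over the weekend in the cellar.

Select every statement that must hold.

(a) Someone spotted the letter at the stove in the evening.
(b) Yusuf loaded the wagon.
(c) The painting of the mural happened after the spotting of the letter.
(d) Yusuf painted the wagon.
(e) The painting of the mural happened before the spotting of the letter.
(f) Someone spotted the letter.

(a), (e), (f)

(a) Entailed — every conjunct here is already in the original spotting event.
(b) Not entailed — 'was loading' is progressive on an accomplishment; it does not entail the completed 'loaded'.
(c) Not entailed — the narrative places the painting before the spotting, not after.
(d) Not entailed — Yusuf painted the mural, not the wagon; the wagon belongs to the loading event.
(e) Entailed — the narrative places the painting before the spotting.
(f) Entailed — every conjunct here is already in the original spotting event.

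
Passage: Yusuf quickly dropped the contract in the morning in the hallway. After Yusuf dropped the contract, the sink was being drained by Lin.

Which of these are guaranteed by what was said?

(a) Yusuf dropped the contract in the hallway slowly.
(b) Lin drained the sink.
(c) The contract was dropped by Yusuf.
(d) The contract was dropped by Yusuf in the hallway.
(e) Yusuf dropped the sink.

(a) Not entailed — 'slowly' adds a manner not in (and inconsistent with) the original.
(b) Not entailed — 'was draining' is progressive on an accomplishment; it does not entail the completed 'drained'.
(c) Entailed — the original entails any weakening of itself; this just drops 'quickly', 'in the hallway', 'in the morning'.
(d) Entailed — every conjunct here is already in the original dropping event.
(e) Not entailed — Yusuf dropped the contract, not the sink; the sink belongs to the draining event.

(c), (d)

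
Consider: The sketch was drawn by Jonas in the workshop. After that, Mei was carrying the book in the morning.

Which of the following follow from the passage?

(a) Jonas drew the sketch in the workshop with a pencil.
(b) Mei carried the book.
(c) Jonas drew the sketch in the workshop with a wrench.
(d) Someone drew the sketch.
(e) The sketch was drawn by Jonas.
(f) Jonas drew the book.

(b), (d), (e)

(a) Not entailed — 'with a pencil' adds information not in the original event.
(b) Entailed — 'carry' is an activity; 'was carrying' entails that some carrying happened, so 'carried' holds.
(c) Not entailed — 'with a wrench' adds information not in the original event.
(d) Entailed — this follows by dropping conjuncts from the drawing event's description.
(e) Entailed — every conjunct here is already in the original drawing event.
(f) Not entailed — Jonas drew the sketch, not the book; the book belongs to the carrying event.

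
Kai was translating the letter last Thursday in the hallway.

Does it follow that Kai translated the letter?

'was translating' is progressive; for an accomplishment like 'translate the letter', it doesn't entail completion.

no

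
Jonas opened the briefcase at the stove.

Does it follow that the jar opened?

no

Nothing is said about any jar; only the briefcase is affected.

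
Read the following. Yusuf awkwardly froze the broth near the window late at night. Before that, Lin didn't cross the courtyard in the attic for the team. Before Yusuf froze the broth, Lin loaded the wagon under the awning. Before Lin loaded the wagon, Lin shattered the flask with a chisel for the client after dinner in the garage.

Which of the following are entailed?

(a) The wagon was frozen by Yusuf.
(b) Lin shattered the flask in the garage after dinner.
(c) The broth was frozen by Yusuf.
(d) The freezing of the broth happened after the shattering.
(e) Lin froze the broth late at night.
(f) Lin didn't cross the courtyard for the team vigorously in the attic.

(a) Not entailed — Yusuf froze the broth, not the wagon; the wagon belongs to the loading event.
(b) Entailed — dropping 'for the client', 'with a chisel' leaves a sub-description the original still satisfies.
(c) Entailed — this follows by dropping conjuncts from the freezing event's description.
(d) Entailed — the narrative places the shattering before the freezing.
(e) Not entailed — the passage has Yusuf freezing the broth, not Lin.
(f) Entailed — under negation, adding a further restriction is entailed: if no such crossing event occurred, none occurred vigorously either.

(b), (c), (d), (f)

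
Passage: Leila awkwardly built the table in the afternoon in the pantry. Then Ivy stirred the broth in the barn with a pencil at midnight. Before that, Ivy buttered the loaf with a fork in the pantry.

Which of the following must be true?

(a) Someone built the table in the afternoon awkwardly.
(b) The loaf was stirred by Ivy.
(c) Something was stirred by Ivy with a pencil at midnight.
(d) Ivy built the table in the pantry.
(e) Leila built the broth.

(a), (c)

(a) Entailed — the original entails any weakening of itself; this just drops 'in the pantry' and generalizes the agent.
(b) Not entailed — Ivy stirred the broth, not the loaf; the loaf belongs to the buttering event.
(c) Entailed — this follows by dropping conjuncts from the stirring event's description.
(d) Not entailed — the passage has Leila building the table, not Ivy.
(e) Not entailed — Leila built the table, not the broth; the broth belongs to the stirring event.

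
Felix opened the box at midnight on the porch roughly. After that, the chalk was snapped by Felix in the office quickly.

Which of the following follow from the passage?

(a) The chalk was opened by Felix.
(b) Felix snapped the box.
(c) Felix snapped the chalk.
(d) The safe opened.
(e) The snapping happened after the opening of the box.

(c), (e)

(a) Not entailed — Felix opened the box, not the chalk; the chalk belongs to the snapping event.
(b) Not entailed — Felix snapped the chalk, not the box; the box belongs to the opening event.
(c) Entailed — every conjunct here is already in the original snapping event.
(d) Not entailed — the box is what opened, not the safe.
(e) Entailed — the narrative places the opening before the snapping.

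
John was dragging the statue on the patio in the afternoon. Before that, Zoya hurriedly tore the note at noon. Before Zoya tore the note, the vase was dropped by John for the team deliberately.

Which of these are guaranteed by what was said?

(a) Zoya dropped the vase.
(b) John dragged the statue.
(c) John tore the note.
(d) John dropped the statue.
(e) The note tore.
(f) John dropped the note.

(b), (e)

(a) Not entailed — the passage has John dropping the vase, not Zoya.
(b) Entailed — 'drag' is an activity; 'was dragging' entails that some dragging happened, so 'dragged' holds.
(c) Not entailed — the passage has Zoya tearing the note, not John.
(d) Not entailed — John dropped the vase, not the statue; the statue belongs to the dragging event.
(e) Entailed — 'Zoya tore the note' is causative; it entails the inchoative 'the note tore'.
(f) Not entailed — John dropped the vase, not the note; the note belongs to the tearing event.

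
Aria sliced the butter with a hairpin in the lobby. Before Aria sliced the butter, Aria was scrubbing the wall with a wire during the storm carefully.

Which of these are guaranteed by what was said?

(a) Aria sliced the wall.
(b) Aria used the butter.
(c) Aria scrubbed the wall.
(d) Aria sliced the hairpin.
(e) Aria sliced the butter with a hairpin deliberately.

(c)

(a) Not entailed — Aria sliced the butter, not the wall; the wall belongs to the scrubbing event.
(b) Not entailed — the butter is the patient, not an instrument — Aria used a hairpin.
(c) Entailed — 'scrub' is an activity; 'was scrubbing' entails that some scrubbing happened, so 'scrubbed' holds.
(d) Not entailed — the hairpin is the instrument, not what was sliced.
(e) Not entailed — 'deliberately' adds information not in the original event.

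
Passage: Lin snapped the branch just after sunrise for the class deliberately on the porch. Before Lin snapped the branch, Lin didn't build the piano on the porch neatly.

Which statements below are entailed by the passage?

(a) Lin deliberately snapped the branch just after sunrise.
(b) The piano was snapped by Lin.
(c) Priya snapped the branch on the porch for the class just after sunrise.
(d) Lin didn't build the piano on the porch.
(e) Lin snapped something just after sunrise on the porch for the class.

(a) Entailed — dropping 'on the porch', 'for the class' leaves a sub-description the original still satisfies.
(b) Not entailed — Lin snapped the branch, not the piano; the piano belongs to the building event.
(c) Not entailed — the passage has Lin snapping the branch, not Priya.
(d) Not entailed — dropping 'neatly' under negation is not valid — the original leaves open that Lin built the piano some other way.
(e) Entailed — every conjunct here is already in the original snapping event.

(a), (e)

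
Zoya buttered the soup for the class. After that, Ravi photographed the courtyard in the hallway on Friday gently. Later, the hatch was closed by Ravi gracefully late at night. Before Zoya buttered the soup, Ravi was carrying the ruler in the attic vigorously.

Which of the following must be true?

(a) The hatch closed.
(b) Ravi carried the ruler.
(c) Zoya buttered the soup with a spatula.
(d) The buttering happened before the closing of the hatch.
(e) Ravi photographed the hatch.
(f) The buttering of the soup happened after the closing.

(a), (b), (d)

(a) Entailed — 'Ravi closed the hatch' is causative; it entails the inchoative 'the hatch closed'.
(b) Entailed — 'carry' is an activity; 'was carrying' entails that some carrying happened, so 'carried' holds.
(c) Not entailed — 'with a spatula' adds information not in the original event.
(d) Entailed — the narrative places the buttering before the closing.
(e) Not entailed — Ravi photographed the courtyard, not the hatch; the hatch belongs to the closing event.
(f) Not entailed — the narrative places the buttering before the closing, not after.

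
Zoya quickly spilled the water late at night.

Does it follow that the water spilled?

yes

'Zoya spilled the water' is the causative; it entails the inchoative 'the water spilled'.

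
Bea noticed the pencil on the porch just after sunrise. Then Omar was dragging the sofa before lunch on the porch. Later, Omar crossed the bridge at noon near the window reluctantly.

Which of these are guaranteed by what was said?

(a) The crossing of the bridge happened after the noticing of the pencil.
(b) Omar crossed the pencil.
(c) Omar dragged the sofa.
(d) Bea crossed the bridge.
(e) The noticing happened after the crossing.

(a) Entailed — the narrative places the noticing before the crossing.
(b) Not entailed — Omar crossed the bridge, not the pencil; the pencil belongs to the noticing event.
(c) Entailed — 'drag' is an activity; 'was dragging' entails that some dragging happened, so 'dragged' holds.
(d) Not entailed — the passage has Omar crossing the bridge, not Bea.
(e) Not entailed — the narrative places the noticing before the crossing, not after.

(a), (c)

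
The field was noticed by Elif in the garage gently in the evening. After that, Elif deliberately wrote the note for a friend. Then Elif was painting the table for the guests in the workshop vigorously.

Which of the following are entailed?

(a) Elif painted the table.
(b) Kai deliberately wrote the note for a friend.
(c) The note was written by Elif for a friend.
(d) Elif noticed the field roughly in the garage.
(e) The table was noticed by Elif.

(a) Not entailed — 'was painting' is progressive on an accomplishment; it does not entail the completed 'painted'.
(b) Not entailed — the passage has Elif writing the note, not Kai.
(c) Entailed — dropping 'deliberately' leaves a sub-description the original still satisfies.
(d) Not entailed — 'roughly' adds a manner not in (and inconsistent with) the original.
(e) Not entailed — Elif noticed the field, not the table; the table belongs to the painting event.

(c)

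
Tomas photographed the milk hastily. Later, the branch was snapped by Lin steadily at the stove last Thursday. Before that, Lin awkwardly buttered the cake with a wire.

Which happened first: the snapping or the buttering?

the buttering

The connectives place the buttering before the snapping.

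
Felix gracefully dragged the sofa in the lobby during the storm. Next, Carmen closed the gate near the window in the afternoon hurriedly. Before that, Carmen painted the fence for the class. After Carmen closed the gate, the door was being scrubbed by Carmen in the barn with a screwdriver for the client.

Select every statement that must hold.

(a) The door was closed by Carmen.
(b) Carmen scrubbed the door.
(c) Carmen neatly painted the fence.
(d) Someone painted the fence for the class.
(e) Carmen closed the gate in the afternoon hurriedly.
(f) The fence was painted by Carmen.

(a) Not entailed — Carmen closed the gate, not the door; the door belongs to the scrubbing event.
(b) Entailed — 'scrub' is an activity; 'was scrubbing' entails that some scrubbing happened, so 'scrubbed' holds.
(c) Not entailed — 'neatly' adds information not in the original event.
(d) Entailed — this follows by dropping conjuncts from the painting event's description.
(e) Entailed — dropping 'near the window' leaves a sub-description the original still satisfies.
(f) Entailed — this follows by dropping conjuncts from the painting event's description.

(b), (d), (e), (f)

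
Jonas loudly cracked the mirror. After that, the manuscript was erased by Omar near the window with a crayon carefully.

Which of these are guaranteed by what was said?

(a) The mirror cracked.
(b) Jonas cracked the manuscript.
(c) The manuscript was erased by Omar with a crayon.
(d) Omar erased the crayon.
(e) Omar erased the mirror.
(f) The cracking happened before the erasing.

(a) Entailed — 'Jonas cracked the mirror' is causative; it entails the inchoative 'the mirror cracked'.
(b) Not entailed — Jonas cracked the mirror, not the manuscript; the manuscript belongs to the erasing event.
(c) Entailed — the original entails any weakening of itself; this just drops 'near the window', 'carefully'.
(d) Not entailed — the crayon is the instrument, not what was erased.
(e) Not entailed — Omar erased the manuscript, not the mirror; the mirror belongs to the cracking event.
(f) Entailed — the narrative places the cracking before the erasing.

(a), (c), (f)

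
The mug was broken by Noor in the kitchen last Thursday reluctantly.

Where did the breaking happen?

in the kitchen

'in the kitchen' marks the location of the breaking event.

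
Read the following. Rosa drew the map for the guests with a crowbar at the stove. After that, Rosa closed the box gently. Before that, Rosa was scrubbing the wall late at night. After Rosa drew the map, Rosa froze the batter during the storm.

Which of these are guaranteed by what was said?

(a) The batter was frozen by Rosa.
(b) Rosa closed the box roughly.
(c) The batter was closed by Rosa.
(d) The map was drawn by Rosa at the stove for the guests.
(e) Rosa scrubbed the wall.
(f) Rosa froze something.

(a) Entailed — every conjunct here is already in the original freezing event.
(b) Not entailed — 'roughly' adds a manner not in (and inconsistent with) the original.
(c) Not entailed — Rosa closed the box, not the batter; the batter belongs to the freezing event.
(d) Entailed — this follows by dropping conjuncts from the drawing event's description.
(e) Entailed — 'scrub' is an activity; 'was scrubbing' entails that some scrubbing happened, so 'scrubbed' holds.
(f) Entailed — every conjunct here is already in the original freezing event.

(a), (d), (e), (f)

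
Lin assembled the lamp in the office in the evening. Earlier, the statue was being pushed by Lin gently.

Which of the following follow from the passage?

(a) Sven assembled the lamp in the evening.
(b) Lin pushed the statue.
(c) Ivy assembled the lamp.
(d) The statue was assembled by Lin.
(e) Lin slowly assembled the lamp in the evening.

(a) Not entailed — the passage has Lin assembling the lamp, not Sven.
(b) Entailed — 'push' is an activity; 'was pushing' entails that some pushing happened, so 'pushed' holds.
(c) Not entailed — the passage has Lin assembling the lamp, not Ivy.
(d) Not entailed — Lin assembled the lamp, not the statue; the statue belongs to the pushing event.
(e) Not entailed — 'slowly' adds information not in the original event.

(b)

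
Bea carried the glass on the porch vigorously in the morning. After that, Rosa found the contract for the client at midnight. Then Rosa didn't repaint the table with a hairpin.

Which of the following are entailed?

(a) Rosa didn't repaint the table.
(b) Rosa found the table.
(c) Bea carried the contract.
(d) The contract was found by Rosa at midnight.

(d)

(a) Not entailed — dropping 'with a hairpin' under negation is not valid — the original leaves open that Rosa repainted the table some other way.
(b) Not entailed — Rosa found the contract, not the table; the table belongs to the repainting event.
(c) Not entailed — Bea carried the glass, not the contract; the contract belongs to the finding event.
(d) Entailed — dropping 'for the client' leaves a sub-description the original still satisfies.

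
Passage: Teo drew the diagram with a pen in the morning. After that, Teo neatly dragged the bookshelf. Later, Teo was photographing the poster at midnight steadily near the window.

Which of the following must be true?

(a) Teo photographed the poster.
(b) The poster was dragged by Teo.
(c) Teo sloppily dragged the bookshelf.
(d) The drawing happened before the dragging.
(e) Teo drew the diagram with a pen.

(d), (e)

(a) Not entailed — 'was photographing' is progressive on an accomplishment; it does not entail the completed 'photographed'.
(b) Not entailed — Teo dragged the bookshelf, not the poster; the poster belongs to the photographing event.
(c) Not entailed — 'sloppily' adds a manner not in (and inconsistent with) the original.
(d) Entailed — the narrative places the drawing before the dragging.
(e) Entailed — the original entails any weakening of itself; this just drops 'in the morning'.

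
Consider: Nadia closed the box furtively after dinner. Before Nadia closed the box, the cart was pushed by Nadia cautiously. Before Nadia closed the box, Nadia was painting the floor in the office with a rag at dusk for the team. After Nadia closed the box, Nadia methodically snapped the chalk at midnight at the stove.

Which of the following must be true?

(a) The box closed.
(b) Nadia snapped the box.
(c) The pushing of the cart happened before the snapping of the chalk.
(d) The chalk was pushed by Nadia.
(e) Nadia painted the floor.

(a), (c)

(a) Entailed — 'Nadia closed the box' is causative; it entails the inchoative 'the box closed'.
(b) Not entailed — Nadia snapped the chalk, not the box; the box belongs to the closing event.
(c) Entailed — the narrative places the pushing before the snapping.
(d) Not entailed — Nadia pushed the cart, not the chalk; the chalk belongs to the snapping event.
(e) Not entailed — 'was painting' is progressive on an accomplishment; it does not entail the completed 'painted'.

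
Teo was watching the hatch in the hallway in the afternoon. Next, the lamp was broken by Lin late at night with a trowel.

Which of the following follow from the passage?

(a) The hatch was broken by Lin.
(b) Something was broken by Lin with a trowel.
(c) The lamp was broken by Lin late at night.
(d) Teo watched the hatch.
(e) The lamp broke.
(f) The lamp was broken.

(b), (c), (d), (e), (f)

(a) Not entailed — Lin broke the lamp, not the hatch; the hatch belongs to the watching event.
(b) Entailed — every conjunct here is already in the original breaking event.
(c) Entailed — dropping 'with a trowel' leaves a sub-description the original still satisfies.
(d) Entailed — 'watch' is an activity; 'was watching' entails that some watching happened, so 'watched' holds.
(e) Entailed — 'Lin broke the lamp' is causative; it entails the inchoative 'the lamp broke'.
(f) Entailed — dropping 'late at night', 'with a trowel' and generalizing the agent leaves a sub-description the original still satisfies.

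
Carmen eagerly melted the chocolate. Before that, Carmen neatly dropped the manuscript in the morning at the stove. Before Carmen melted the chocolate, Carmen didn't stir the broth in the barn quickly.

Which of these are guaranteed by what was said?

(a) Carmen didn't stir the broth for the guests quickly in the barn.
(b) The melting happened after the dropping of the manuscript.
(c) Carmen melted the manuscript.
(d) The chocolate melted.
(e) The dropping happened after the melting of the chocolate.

(a), (b), (d)

(a) Entailed — under negation, adding a further restriction is entailed: if no such stirring event occurred, none occurred for the guests either.
(b) Entailed — the narrative places the dropping before the melting.
(c) Not entailed — Carmen melted the chocolate, not the manuscript; the manuscript belongs to the dropping event.
(d) Entailed — 'Carmen melted the chocolate' is causative; it entails the inchoative 'the chocolate melted'.
(e) Not entailed — the narrative places the dropping before the melting, not after.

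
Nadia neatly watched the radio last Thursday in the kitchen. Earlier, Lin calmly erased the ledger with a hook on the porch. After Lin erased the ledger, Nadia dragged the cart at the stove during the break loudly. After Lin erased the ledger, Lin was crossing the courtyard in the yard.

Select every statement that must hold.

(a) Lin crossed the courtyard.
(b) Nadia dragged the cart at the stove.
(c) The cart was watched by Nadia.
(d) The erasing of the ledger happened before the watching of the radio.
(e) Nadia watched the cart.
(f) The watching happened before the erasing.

(b), (d)

(a) Not entailed — 'was crossing' is progressive on an accomplishment; it does not entail the completed 'crossed'.
(b) Entailed — every conjunct here is already in the original dragging event.
(c) Not entailed — Nadia watched the radio, not the cart; the cart belongs to the dragging event.
(d) Entailed — the narrative places the erasing before the watching.
(e) Not entailed — Nadia watched the radio, not the cart; the cart belongs to the dragging event.
(f) Not entailed — the narrative places the erasing before the watching, not after.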